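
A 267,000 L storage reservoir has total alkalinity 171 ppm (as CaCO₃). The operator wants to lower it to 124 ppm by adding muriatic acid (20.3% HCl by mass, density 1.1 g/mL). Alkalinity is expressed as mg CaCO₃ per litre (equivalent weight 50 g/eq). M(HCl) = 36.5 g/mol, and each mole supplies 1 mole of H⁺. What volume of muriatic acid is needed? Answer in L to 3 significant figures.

Alkalinity to neutralize: (171 − 124) = 47 mg/L as CaCO₃ × 267,000 L = 12,550 g as CaCO₃.
Equivalents of H⁺ required: 12,550 ÷ 50 g/eq = 251 eq = 251 mol HCl.
Mass of HCl: 251 × 36.5 = 9161 g.
Mass of 20.3% solution: 9161 / 0.203 = 45,130 g.
Volume: 45,130 g ÷ 1.1 g/mL = 41,020 mL.

41.0 L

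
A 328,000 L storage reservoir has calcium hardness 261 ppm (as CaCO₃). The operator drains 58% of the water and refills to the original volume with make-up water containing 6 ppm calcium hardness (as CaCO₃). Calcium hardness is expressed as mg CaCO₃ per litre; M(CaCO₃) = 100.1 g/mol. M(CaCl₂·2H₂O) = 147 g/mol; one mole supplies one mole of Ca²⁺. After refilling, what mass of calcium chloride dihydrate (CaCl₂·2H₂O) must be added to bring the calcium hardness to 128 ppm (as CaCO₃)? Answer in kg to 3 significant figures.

7.18 kg

After draining 58% and refilling: 261 × 0.42 + 6 × 0.58 = 113.1 ppm.
Deficit to target: 128 − 113.1 = 14.9 mg/L.
As CaCO₃: 14.9 mg/L × 328,000 L = 4887 g; ÷ 100.1 = 48.82 mol Ca²⁺.
Mass: 48.82 × 147 = 7177 g.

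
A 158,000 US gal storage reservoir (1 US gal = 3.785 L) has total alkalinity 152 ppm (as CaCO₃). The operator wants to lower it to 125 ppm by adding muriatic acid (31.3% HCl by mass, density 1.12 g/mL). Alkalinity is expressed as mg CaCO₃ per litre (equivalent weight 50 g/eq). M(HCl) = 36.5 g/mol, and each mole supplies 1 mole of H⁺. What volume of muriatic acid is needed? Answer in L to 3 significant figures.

33.6 L

Volume: 158,000 US gal × 3.785 L/gal = 598,030 L.
Alkalinity to neutralize: (152 − 125) = 27 mg/L as CaCO₃ × 598,030 L = 16,150 g as CaCO₃.
Equivalents of H⁺ required: 16,150 ÷ 50 g/eq = 322.9 eq = 322.9 mol HCl.
Mass of HCl: 322.9 × 36.5 = 11,790 g.
Mass of 31.3% solution: 11,790 / 0.313 = 37,660 g.
Volume: 37,660 g ÷ 1.12 g/mL = 33,620 mL.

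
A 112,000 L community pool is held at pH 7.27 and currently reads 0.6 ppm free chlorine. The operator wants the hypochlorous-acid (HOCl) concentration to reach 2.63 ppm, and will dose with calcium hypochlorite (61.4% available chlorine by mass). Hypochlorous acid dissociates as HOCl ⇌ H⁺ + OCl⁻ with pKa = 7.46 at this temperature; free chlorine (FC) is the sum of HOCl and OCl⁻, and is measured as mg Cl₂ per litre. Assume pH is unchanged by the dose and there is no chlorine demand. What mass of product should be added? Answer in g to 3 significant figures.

[OCl⁻]/[HOCl] = 10^(pH − pKa) = 10^(7.27 − 7.46) = 0.6457; fraction as HOCl = 1/(1 + 0.6457) = 0.6077.
Free chlorine required for 2.63 ppm HOCl: 2.63 / 0.6077 = 4.328 ppm.
FC to add: 4.328 − 0.6 = 3.728 mg/L as Cl₂.
Cl₂ equivalent: 3.728 mg/L × 112,000 L = 417.5 g.
Product at 61.4% available Cl: 417.5 / 0.614 = 680 g.

680 g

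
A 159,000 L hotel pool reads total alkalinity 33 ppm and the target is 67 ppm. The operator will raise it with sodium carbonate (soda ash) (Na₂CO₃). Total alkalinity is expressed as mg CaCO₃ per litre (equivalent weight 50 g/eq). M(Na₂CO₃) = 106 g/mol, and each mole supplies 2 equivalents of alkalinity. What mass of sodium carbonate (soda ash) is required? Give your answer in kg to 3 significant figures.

Alkalinity to add: (67 − 33) = 34 mg/L as CaCO₃ × 159,000 L = 5406 g as CaCO₃.
Equivalents: 5406 g ÷ 50 g/eq = 108.1 eq.
Each mole of Na₂CO₃ supplies 2 eq, so 108.1 / 2 = 54.06 mol.
Mass: 54.06 mol × 106 g/mol = 5730 g.

5.73 kg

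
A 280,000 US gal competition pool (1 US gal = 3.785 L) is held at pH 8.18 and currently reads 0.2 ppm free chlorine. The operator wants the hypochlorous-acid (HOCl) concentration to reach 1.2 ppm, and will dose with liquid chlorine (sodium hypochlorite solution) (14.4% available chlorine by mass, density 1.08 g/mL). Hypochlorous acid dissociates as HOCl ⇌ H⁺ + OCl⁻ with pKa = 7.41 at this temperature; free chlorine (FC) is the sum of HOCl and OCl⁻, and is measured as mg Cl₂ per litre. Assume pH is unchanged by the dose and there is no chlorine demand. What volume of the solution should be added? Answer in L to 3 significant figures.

Volume: 280,000 US gal × 3.785 L/gal = 1,059,800 L.
[OCl⁻]/[HOCl] = 10^(pH − pKa) = 10^(8.18 − 7.41) = 5.888; fraction as HOCl = 1/(1 + 5.888) = 0.1452.
Free chlorine required for 1.2 ppm HOCl: 1.2 / 0.1452 = 8.266 ppm.
FC to add: 8.266 − 0.2 = 8.066 mg/L as Cl₂.
Cl₂ equivalent: 8.066 mg/L × 1,059,800 L = 8548 g.
Product at 14.4% available Cl: 8548 / 0.144 = 59,360 g.
Volume: 59,360 g ÷ 1.08 g/mL = 54,970 mL.

55.0 L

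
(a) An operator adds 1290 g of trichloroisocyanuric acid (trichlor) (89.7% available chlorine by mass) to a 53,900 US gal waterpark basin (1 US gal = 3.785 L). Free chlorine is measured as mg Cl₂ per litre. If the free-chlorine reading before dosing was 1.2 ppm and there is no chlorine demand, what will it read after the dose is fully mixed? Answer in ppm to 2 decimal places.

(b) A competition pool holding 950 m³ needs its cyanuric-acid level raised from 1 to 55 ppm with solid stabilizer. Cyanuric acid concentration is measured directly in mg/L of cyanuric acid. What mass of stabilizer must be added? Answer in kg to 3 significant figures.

(a) 6.87 ppm; (b) 51.3 kg

(a) Volume: 53,900 US gal × 3.785 L/gal = 204,012 L.
(a) Available chlorine delivered: 1290 g × 0.897 = 1157 g as Cl₂.
(a) Concentration rise: 1157 g / 204,012 L = 5.672 mg/L = 5.67 ppm.
(a) Final FC: 1.2 + 5.67 = 6.87 ppm.

(b) Volume: 950 m³ = 950,000 L.
(b) CYA to add: (55 − 1) = 54 mg/L × 950,000 L = 51,300 g cyanuric acid.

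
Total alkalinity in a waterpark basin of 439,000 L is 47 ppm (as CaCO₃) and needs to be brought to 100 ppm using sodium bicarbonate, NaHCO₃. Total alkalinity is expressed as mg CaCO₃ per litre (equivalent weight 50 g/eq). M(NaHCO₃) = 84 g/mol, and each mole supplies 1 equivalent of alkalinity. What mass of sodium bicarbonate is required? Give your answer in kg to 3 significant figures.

Alkalinity to add: (100 − 47) = 53 mg/L as CaCO₃ × 439,000 L = 23,270 g as CaCO₃.
Equivalents: 23,270 g ÷ 50 g/eq = 465.3 eq.
NaHCO₃ supplies 1 eq per mole → 465.3 mol.
Mass: 465.3 mol × 84 g/mol = 39,090 g.

39.1 kg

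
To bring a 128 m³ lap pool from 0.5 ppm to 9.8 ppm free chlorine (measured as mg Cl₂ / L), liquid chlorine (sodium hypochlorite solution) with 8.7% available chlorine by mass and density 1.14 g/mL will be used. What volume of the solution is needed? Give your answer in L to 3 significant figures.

Volume: 128 m³ = 128,000 L.
Chlorine deficit: 9.8 − 0.5 = 9.3 ppm = 9.3 mg/L as Cl₂.
Cl₂ equivalent needed: 9.3 mg/L × 128,000 L = 1,190,000 mg = 1190 g.
Product at 8.7% available chlorine: 1190 / 0.087 = 13,680 g.
Volume at density 1.14 g/mL: 13,680 g ÷ 1.14 g/mL = 12,000 mL.

12.0 L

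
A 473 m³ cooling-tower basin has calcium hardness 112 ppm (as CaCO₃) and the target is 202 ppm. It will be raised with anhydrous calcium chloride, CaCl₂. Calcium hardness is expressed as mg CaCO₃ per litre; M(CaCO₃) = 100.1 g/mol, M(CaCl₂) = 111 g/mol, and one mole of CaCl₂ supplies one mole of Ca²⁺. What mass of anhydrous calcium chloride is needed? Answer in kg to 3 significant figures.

47.2 kg

Volume: 473 m³ = 473,000 L.
Hardness to add: (202 − 112) = 90 mg/L as CaCO₃ × 473,000 L = 42,570 g as CaCO₃.
Moles of Ca²⁺ (1 mol Ca²⁺ ≡ 1 mol CaCO₃): 42,570 / 100.1 g/mol = 425.3 mol.
Mass of CaCl₂: 425.3 × 111 = 47,210 g.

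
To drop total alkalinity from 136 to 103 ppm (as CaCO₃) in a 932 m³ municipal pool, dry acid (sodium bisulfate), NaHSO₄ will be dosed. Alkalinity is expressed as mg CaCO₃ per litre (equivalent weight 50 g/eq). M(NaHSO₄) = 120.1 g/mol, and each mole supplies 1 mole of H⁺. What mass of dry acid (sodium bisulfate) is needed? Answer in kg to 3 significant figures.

Volume: 932 m³ = 932,000 L.
Alkalinity to neutralize: (136 − 103) = 33 mg/L as CaCO₃ × 932,000 L = 30,760 g as CaCO₃.
Equivalents of H⁺ required: 30,760 ÷ 50 g/eq = 615.1 eq = 615.1 mol NaHSO₄.
Mass of NaHSO₄: 615.1 × 120.1 = 73,880 g.

73.9 kg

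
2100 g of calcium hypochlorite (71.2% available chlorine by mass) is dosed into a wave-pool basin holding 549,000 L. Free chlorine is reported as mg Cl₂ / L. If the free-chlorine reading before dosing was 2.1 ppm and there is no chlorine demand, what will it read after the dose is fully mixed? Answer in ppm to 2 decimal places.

4.82 ppm

Available chlorine delivered: 2100 g × 0.712 = 1495 g as Cl₂.
Concentration rise: 1495 g / 549,000 L = 2.723 mg/L = 2.72 ppm.
Final FC: 2.1 + 2.72 = 4.82 ppm.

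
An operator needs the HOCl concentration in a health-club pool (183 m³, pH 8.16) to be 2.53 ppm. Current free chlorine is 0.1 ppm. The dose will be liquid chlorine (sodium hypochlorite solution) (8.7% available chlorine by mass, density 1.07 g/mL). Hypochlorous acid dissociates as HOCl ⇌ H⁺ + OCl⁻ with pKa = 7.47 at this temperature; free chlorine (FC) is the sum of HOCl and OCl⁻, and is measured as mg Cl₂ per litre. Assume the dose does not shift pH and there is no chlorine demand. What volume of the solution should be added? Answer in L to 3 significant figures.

29.1 L

Volume: 183 m³ = 183,000 L.
[OCl⁻]/[HOCl] = 10^(pH − pKa) = 10^(8.16 − 7.47) = 4.898; fraction as HOCl = 1/(1 + 4.898) = 0.1696.
Free chlorine required for 2.53 ppm HOCl: 2.53 / 0.1696 = 14.92 ppm.
FC to add: 14.92 − 0.1 = 14.82 mg/L as Cl₂.
Cl₂ equivalent: 14.82 mg/L × 183,000 L = 2712 g.
Product at 8.7% available Cl: 2712 / 0.087 = 31,180 g.
Volume: 31,180 g ÷ 1.07 g/mL = 29,140 mL.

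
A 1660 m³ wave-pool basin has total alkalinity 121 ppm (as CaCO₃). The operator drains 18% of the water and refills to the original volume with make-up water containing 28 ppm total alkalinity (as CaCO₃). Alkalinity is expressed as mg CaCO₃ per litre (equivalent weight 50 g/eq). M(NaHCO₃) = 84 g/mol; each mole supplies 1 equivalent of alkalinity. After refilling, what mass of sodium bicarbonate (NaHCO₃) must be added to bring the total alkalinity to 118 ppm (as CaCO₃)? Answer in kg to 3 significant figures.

38.3 kg

Volume: 1660 m³ = 1,660,000 L.
After draining 18% and refilling: 121 × 0.82 + 28 × 0.18 = 104.26 ppm.
Deficit to target: 118 − 104.26 = 13.74 mg/L.
As CaCO₃: 13.74 mg/L × 1,660,000 L = 22,810 g; ÷ 50 g/eq ÷ 1 = 456.2 mol NaHCO₃.
Mass: 456.2 × 84 = 38,320 g.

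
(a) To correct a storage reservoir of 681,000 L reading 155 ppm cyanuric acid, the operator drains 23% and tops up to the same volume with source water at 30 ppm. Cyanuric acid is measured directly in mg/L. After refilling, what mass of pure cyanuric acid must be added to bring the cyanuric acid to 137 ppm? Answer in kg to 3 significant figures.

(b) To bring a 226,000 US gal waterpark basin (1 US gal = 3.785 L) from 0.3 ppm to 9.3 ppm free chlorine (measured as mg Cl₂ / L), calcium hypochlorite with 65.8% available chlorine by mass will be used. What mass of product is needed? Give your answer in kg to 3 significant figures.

(a) After draining 23% and refilling: 155 × 0.77 + 30 × 0.23 = 126.25 ppm.
(a) Deficit to target: 137 − 126.25 = 10.75 mg/L.
(a) Mass: 10.75 mg/L × 681,000 L = 7321 g cyanuric acid.

(b) Volume: 226,000 US gal × 3.785 L/gal = 855,410 L.
(b) Chlorine deficit: 9.3 − 0.3 = 9 ppm = 9 mg/L as Cl₂.
(b) Cl₂ equivalent needed: 9 mg/L × 855,410 L = 7,699,000 mg = 7699 g.
(b) Product at 65.8% available chlorine: 7699 / 0.658 = 11,700 g.

(a) 7.32 kg; (b) 11.7 kg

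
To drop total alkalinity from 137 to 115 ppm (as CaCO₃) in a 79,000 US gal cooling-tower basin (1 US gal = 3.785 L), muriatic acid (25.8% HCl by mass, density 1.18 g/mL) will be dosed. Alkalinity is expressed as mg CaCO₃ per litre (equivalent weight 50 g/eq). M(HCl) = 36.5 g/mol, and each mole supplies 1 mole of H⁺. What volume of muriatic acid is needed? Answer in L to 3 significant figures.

15.8 L

Volume: 79,000 US gal × 3.785 L/gal = 299,015 L.
Alkalinity to neutralize: (137 − 115) = 22 mg/L as CaCO₃ × 299,015 L = 6578 g as CaCO₃.
Equivalents of H⁺ required: 6578 ÷ 50 g/eq = 131.6 eq = 131.6 mol HCl.
Mass of HCl: 131.6 × 36.5 = 4802 g.
Mass of 25.8% solution: 4802 / 0.258 = 18,610 g.
Volume: 18,610 g ÷ 1.18 g/mL = 15,770 mL.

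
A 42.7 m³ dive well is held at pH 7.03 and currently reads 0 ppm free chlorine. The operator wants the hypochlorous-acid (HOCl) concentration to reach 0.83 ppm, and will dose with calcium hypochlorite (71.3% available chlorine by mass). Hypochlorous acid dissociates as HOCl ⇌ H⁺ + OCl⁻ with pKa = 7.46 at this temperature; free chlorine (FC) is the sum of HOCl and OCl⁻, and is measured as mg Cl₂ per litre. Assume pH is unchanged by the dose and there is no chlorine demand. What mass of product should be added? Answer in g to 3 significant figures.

Volume: 42.7 m³ = 42,700 L.
[OCl⁻]/[HOCl] = 10^(pH − pKa) = 10^(7.03 − 7.46) = 0.3715; fraction as HOCl = 1/(1 + 0.3715) = 0.7291.
Free chlorine required for 0.83 ppm HOCl: 0.83 / 0.7291 = 1.138 ppm.
FC to add: 1.138 − 0 = 1.138 mg/L as Cl₂.
Cl₂ equivalent: 1.138 mg/L × 42,700 L = 48.61 g.
Product at 71.3% available Cl: 48.61 / 0.713 = 68.17 g.

68.2 g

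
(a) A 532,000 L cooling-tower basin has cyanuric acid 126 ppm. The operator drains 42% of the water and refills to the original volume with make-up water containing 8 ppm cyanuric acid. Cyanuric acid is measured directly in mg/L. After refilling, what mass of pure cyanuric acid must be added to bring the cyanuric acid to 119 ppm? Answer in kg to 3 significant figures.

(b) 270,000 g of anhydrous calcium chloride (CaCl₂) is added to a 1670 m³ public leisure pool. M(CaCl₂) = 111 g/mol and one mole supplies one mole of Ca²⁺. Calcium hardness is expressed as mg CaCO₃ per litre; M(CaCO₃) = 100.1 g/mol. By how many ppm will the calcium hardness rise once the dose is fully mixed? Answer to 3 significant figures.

(a) 22.6 kg; (b) 146 ppm

(a) After draining 42% and refilling: 126 × 0.58 + 8 × 0.42 = 76.44 ppm.
(a) Deficit to target: 119 − 76.44 = 42.56 mg/L.
(a) Mass: 42.56 mg/L × 532,000 L = 22,640 g cyanuric acid.

(b) Volume: 1670 m³ = 1,670,000 L.
(b) Moles of Ca²⁺: 270,000 g ÷ 111 g/mol = 2432 mol.
(b) As CaCO₃: 2432 mol × 100.1 g/mol = 243,500 g.
(b) Rise: 243,500 g / 1,670,000 L × 1000 = 145.8 mg/L.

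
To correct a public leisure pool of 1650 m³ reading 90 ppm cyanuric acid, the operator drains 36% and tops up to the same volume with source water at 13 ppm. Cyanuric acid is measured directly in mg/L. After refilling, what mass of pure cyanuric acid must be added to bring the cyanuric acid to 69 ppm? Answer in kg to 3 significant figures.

Volume: 1650 m³ = 1,650,000 L.
After draining 36% and refilling: 90 × 0.64 + 13 × 0.36 = 62.28 ppm.
Deficit to target: 69 − 62.28 = 6.72 mg/L.
Mass: 6.72 mg/L × 1,650,000 L = 11,090 g cyanuric acid.

11.1 kg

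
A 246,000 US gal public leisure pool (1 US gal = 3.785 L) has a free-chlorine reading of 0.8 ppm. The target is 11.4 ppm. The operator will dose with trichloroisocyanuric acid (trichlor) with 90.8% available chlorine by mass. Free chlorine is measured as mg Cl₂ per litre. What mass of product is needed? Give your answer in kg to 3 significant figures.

Volume: 246,000 US gal × 3.785 L/gal = 931,110 L.
Chlorine deficit: 11.4 − 0.8 = 10.6 ppm = 10.6 mg/L as Cl₂.
Cl₂ equivalent needed: 10.6 mg/L × 931,110 L = 9,870,000 mg = 9870 g.
Product at 90.8% available chlorine: 9870 / 0.908 = 10,870 g.

10.9 kg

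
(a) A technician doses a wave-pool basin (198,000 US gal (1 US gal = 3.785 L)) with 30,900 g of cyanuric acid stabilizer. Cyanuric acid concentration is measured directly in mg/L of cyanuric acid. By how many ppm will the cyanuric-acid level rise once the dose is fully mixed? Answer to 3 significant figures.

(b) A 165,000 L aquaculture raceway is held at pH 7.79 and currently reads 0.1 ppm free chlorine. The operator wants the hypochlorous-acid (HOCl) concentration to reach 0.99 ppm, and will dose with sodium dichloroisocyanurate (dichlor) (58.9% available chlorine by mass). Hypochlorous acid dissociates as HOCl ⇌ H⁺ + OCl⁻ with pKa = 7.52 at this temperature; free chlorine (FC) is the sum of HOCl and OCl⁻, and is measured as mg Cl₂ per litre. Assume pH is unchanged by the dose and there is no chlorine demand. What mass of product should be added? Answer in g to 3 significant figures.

(a) Volume: 198,000 US gal × 3.785 L/gal = 749,430 L.
(a) Rise: 30,900 g / 749,430 L × 1000 = 41.23 mg/L.

(b) [OCl⁻]/[HOCl] = 10^(pH − pKa) = 10^(7.79 − 7.52) = 1.862; fraction as HOCl = 1/(1 + 1.862) = 0.3494.
(b) Free chlorine required for 0.99 ppm HOCl: 0.99 / 0.3494 = 2.833 ppm.
(b) FC to add: 2.833 − 0.1 = 2.733 mg/L as Cl₂.
(b) Cl₂ equivalent: 2.733 mg/L × 165,000 L = 451 g.
(b) Product at 58.9% available Cl: 451 / 0.589 = 765.7 g.

(a) 41.2 ppm; (b) 766 g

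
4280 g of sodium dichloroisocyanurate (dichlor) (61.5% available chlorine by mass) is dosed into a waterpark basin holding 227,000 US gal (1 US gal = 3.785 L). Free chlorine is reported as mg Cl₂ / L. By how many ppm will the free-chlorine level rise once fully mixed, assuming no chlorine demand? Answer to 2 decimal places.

Volume: 227,000 US gal × 3.785 L/gal = 859,195 L.
Available chlorine delivered: 4280 g × 0.615 = 2632 g as Cl₂.
Concentration rise: 2632 g / 859,195 L = 3.064 mg/L = 3.06 ppm.

3.06 ppm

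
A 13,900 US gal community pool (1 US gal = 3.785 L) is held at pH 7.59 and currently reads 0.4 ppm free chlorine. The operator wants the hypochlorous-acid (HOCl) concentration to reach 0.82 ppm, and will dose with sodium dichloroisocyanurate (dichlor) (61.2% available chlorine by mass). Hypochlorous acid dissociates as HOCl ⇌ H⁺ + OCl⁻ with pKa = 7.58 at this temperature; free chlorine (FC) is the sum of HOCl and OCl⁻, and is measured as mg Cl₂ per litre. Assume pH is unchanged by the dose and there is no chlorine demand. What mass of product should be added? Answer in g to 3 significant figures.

Volume: 13,900 US gal × 3.785 L/gal = 52,612 L.
[OCl⁻]/[HOCl] = 10^(pH − pKa) = 10^(7.59 − 7.58) = 1.023; fraction as HOCl = 1/(1 + 1.023) = 0.4942.
Free chlorine required for 0.82 ppm HOCl: 0.82 / 0.4942 = 1.659 ppm.
FC to add: 1.659 − 0.4 = 1.259 mg/L as Cl₂.
Cl₂ equivalent: 1.259 mg/L × 52,612 L = 66.24 g.
Product at 61.2% available Cl: 66.24 / 0.612 = 108.2 g.

108 g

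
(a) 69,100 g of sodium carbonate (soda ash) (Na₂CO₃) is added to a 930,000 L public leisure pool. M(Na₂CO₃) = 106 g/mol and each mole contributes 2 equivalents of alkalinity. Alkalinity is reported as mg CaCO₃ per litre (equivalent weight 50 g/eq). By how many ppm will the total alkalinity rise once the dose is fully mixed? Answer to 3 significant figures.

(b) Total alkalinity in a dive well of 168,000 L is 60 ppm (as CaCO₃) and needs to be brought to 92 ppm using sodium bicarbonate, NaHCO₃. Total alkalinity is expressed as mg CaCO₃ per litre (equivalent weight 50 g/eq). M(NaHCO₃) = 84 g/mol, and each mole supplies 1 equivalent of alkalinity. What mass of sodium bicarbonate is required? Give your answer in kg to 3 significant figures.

(a) 70.1 ppm; (b) 9.03 kg

(a) Moles of Na₂CO₃: 69,100 g ÷ 106 g/mol = 651.9 mol → 1304 eq of alkalinity.
(a) As CaCO₃: 1304 eq × 50 g/eq = 65,190 g.
(a) Rise: 65,190 g / 930,000 L × 1000 = 70.1 mg/L.

(b) Alkalinity to add: (92 − 60) = 32 mg/L as CaCO₃ × 168,000 L = 5376 g as CaCO₃.
(b) Equivalents: 5376 g ÷ 50 g/eq = 107.5 eq.
(b) NaHCO₃ supplies 1 eq per mole → 107.5 mol.
(b) Mass: 107.5 mol × 84 g/mol = 9032 g.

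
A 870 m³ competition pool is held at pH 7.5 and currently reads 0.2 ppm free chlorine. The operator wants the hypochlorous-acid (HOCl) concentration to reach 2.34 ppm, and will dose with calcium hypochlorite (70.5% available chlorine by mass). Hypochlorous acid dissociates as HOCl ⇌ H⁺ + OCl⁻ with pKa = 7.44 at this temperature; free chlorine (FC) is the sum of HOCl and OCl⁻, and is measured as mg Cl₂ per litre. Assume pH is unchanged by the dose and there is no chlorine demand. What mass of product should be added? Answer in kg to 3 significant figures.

5.96 kg

Volume: 870 m³ = 870,000 L.
[OCl⁻]/[HOCl] = 10^(pH − pKa) = 10^(7.5 − 7.44) = 1.148; fraction as HOCl = 1/(1 + 1.148) = 0.4655.
Free chlorine required for 2.34 ppm HOCl: 2.34 / 0.4655 = 5.027 ppm.
FC to add: 5.027 − 0.2 = 4.827 mg/L as Cl₂.
Cl₂ equivalent: 4.827 mg/L × 870,000 L = 4199 g.
Product at 70.5% available Cl: 4199 / 0.705 = 5956 g.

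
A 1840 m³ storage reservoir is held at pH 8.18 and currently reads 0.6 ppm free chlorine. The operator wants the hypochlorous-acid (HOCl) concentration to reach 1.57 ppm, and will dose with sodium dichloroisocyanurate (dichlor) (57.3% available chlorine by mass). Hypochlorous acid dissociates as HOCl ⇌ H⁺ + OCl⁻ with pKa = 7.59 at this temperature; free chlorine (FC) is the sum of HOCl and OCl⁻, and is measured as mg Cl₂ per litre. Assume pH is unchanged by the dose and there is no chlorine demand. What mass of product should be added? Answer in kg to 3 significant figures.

22.7 kg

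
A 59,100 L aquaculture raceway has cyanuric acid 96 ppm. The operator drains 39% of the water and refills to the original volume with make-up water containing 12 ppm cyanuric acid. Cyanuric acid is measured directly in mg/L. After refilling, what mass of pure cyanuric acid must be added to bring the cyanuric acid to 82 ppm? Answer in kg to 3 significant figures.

After draining 39% and refilling: 96 × 0.61 + 12 × 0.39 = 63.24 ppm.
Deficit to target: 82 − 63.24 = 18.76 mg/L.
Mass: 18.76 mg/L × 59,100 L = 1109 g cyanuric acid.

1.11 kg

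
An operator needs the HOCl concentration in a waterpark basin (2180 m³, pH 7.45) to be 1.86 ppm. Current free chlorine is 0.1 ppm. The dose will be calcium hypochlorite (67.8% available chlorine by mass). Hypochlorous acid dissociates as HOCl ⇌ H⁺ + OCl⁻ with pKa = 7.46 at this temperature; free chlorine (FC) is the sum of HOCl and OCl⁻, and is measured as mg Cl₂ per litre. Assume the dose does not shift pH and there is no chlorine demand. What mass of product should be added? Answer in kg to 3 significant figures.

Volume: 2180 m³ = 2,180,000 L.
[OCl⁻]/[HOCl] = 10^(pH − pKa) = 10^(7.45 − 7.46) = 0.9772; fraction as HOCl = 1/(1 + 0.9772) = 0.5058.
Free chlorine required for 1.86 ppm HOCl: 1.86 / 0.5058 = 3.678 ppm.
FC to add: 3.678 − 0.1 = 3.578 mg/L as Cl₂.
Cl₂ equivalent: 3.578 mg/L × 2,180,000 L = 7799 g.
Product at 67.8% available Cl: 7799 / 0.678 = 11,500 g.

11.5 kg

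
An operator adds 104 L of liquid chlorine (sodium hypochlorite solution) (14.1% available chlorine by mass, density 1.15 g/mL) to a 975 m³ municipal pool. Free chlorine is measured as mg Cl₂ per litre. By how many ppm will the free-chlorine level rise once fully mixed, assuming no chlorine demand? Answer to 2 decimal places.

Volume: 975 m³ = 975,000 L.
Mass of solution: 104 L × 1000 mL/L × 1.15 g/mL = 119,600 g.
Available chlorine delivered: 119,600 g × 0.141 = 16,860 g as Cl₂.
Concentration rise: 16,860 g / 975,000 L = 17.3 mg/L = 17.30 ppm.

17.30 ppm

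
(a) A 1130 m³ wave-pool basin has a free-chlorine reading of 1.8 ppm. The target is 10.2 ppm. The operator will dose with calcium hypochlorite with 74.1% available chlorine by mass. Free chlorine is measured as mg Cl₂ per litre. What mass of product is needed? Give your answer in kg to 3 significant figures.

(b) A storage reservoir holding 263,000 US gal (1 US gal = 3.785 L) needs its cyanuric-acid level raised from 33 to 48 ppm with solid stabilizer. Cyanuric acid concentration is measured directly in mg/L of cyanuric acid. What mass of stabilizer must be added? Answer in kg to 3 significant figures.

(a) 12.8 kg; (b) 14.9 kg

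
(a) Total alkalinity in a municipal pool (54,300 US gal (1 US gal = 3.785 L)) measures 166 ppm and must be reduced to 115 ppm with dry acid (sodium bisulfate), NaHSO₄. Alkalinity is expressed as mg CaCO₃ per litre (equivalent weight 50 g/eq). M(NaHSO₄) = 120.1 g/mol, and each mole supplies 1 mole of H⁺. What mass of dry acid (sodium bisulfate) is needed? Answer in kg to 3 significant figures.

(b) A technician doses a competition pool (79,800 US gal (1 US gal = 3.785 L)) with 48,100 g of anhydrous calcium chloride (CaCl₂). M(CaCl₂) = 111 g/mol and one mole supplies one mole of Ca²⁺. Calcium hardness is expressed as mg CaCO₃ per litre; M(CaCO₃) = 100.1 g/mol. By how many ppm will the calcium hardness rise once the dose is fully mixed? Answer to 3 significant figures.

(a) Volume: 54,300 US gal × 3.785 L/gal = 205,526 L.
(a) Alkalinity to neutralize: (166 − 115) = 51 mg/L as CaCO₃ × 205,526 L = 10,480 g as CaCO₃.
(a) Equivalents of H⁺ required: 10,480 ÷ 50 g/eq = 209.6 eq = 209.6 mol NaHSO₄.
(a) Mass of NaHSO₄: 209.6 × 120.1 = 25,180 g.

(b) Volume: 79,800 US gal × 3.785 L/gal = 302,043 L.
(b) Moles of Ca²⁺: 48,100 g ÷ 111 g/mol = 433.3 mol.
(b) As CaCO₃: 433.3 mol × 100.1 g/mol = 43,380 g.
(b) Rise: 43,380 g / 302,043 L × 1000 = 143.6 mg/L.

(a) 25.2 kg; (b) 144 ppm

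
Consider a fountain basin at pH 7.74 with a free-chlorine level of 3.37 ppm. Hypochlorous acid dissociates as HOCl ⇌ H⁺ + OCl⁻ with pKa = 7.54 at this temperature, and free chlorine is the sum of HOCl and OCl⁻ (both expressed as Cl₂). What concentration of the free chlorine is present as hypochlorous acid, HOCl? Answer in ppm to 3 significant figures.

1.30 ppm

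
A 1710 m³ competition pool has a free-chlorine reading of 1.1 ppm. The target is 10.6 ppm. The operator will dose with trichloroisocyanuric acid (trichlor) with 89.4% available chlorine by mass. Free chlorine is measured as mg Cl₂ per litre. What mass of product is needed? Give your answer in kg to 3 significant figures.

Volume: 1710 m³ = 1,710,000 L.
Chlorine deficit: 10.6 − 1.1 = 9.5 ppm = 9.5 mg/L as Cl₂.
Cl₂ equivalent needed: 9.5 mg/L × 1,710,000 L = 16,240,000 mg = 16,240 g.
Product at 89.4% available chlorine: 16,240 / 0.894 = 18,170 g.

18.2 kg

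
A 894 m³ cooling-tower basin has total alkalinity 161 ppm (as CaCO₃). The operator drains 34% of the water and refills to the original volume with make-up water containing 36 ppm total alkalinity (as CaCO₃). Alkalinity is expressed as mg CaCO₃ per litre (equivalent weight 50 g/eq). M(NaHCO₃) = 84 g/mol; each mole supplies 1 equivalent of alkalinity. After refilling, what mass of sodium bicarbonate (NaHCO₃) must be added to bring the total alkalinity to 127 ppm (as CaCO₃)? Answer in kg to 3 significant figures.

Volume: 894 m³ = 894,000 L.
After draining 34% and refilling: 161 × 0.66 + 36 × 0.34 = 118.5 ppm.
Deficit to target: 127 − 118.5 = 8.5 mg/L.
As CaCO₃: 8.5 mg/L × 894,000 L = 7599 g; ÷ 50 g/eq ÷ 1 = 152 mol NaHCO₃.
Mass: 152 × 84 = 12,770 g.

12.8 kg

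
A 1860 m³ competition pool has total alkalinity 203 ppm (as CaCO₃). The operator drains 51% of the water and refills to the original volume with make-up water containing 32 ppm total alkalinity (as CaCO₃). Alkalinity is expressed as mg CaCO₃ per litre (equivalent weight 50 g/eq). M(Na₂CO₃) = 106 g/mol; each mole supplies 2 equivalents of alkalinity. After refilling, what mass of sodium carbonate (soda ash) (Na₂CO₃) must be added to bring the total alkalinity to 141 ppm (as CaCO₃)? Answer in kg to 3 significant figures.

49.7 kg

Volume: 1860 m³ = 1,860,000 L.
After draining 51% and refilling: 203 × 0.49 + 32 × 0.51 = 115.79 ppm.
Deficit to target: 141 − 115.79 = 25.21 mg/L.
As CaCO₃: 25.21 mg/L × 1,860,000 L = 46,890 g; ÷ 50 g/eq ÷ 2 = 468.9 mol Na₂CO₃.
Mass: 468.9 × 106 = 49,700 g.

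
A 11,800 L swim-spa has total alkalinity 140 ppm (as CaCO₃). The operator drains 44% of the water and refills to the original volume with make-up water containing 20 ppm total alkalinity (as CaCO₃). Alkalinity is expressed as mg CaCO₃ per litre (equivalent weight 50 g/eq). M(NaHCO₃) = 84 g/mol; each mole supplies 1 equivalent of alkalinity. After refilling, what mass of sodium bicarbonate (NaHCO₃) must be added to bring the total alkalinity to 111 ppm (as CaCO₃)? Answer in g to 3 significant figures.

After draining 44% and refilling: 140 × 0.56 + 20 × 0.44 = 87.2 ppm.
Deficit to target: 111 − 87.2 = 23.8 mg/L.
As CaCO₃: 23.8 mg/L × 11,800 L = 280.8 g; ÷ 50 g/eq ÷ 1 = 5.617 mol NaHCO₃.
Mass: 5.617 × 84 = 471.8 g.

472 g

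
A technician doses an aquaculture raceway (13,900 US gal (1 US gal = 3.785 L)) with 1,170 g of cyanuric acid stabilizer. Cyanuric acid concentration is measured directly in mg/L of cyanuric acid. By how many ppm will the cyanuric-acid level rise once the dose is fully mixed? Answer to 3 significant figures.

22.2 ppm

Volume: 13,900 US gal × 3.785 L/gal = 52,612 L.
Rise: 1,170 g / 52,612 L × 1000 = 22.24 mg/L.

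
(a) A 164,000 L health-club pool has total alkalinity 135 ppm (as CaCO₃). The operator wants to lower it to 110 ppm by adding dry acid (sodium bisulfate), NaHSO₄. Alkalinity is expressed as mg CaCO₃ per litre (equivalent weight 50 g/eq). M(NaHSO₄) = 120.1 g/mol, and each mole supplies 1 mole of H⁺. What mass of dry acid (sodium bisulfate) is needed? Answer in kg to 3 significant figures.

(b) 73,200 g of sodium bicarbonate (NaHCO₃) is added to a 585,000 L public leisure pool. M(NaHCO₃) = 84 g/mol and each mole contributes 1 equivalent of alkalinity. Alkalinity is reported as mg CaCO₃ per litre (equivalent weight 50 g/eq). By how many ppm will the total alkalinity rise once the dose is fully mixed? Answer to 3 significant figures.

(a) Alkalinity to neutralize: (135 − 110) = 25 mg/L as CaCO₃ × 164,000 L = 4100 g as CaCO₃.
(a) Equivalents of H⁺ required: 4100 ÷ 50 g/eq = 82 eq = 82 mol NaHSO₄.
(a) Mass of NaHSO₄: 82 × 120.1 = 9848 g.

(b) Moles of NaHCO₃: 73,200 g ÷ 84 g/mol = 871.4 mol → 871.4 eq of alkalinity.
(b) As CaCO₃: 871.4 eq × 50 g/eq = 43,570 g.
(b) Rise: 43,570 g / 585,000 L × 1000 = 74.48 mg/L.

(a) 9.85 kg; (b) 74.5 ppm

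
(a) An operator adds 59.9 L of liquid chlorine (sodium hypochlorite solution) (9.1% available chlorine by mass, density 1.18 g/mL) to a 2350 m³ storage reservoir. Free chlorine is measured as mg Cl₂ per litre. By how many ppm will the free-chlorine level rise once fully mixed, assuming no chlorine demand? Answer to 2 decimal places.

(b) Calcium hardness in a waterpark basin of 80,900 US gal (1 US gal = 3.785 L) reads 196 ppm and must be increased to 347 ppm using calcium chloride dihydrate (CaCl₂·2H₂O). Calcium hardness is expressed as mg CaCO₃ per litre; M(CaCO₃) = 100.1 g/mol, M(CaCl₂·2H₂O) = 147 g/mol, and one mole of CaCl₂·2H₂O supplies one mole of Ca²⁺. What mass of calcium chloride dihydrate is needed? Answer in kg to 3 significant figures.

(a) 2.74 ppm; (b) 67.9 kg

(a) Volume: 2350 m³ = 2,350,000 L.
(a) Mass of solution: 59.9 L × 1000 mL/L × 1.18 g/mL = 70,680 g.
(a) Available chlorine delivered: 70,680 g × 0.091 = 6432 g as Cl₂.
(a) Concentration rise: 6432 g / 2,350,000 L = 2.737 mg/L = 2.74 ppm.

(b) Volume: 80,900 US gal × 3.785 L/gal = 306,206 L.
(b) Hardness to add: (347 − 196) = 151 mg/L as CaCO₃ × 306,206 L = 46,240 g as CaCO₃.
(b) Moles of Ca²⁺ (1 mol Ca²⁺ ≡ 1 mol CaCO₃): 46,240 / 100.1 g/mol = 461.9 mol.
(b) Mass of CaCl₂·2H₂O: 461.9 × 147 = 67,900 g.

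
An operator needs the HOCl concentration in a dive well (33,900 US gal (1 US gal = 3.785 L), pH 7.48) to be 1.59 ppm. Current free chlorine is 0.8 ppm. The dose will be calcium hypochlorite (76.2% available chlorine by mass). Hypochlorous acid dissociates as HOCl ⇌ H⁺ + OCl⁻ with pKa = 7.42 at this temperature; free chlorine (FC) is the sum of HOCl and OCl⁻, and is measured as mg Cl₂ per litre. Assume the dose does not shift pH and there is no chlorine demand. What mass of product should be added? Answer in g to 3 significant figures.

Volume: 33,900 US gal × 3.785 L/gal = 128,312 L.
[OCl⁻]/[HOCl] = 10^(pH − pKa) = 10^(7.48 − 7.42) = 1.148; fraction as HOCl = 1/(1 + 1.148) = 0.4655.
Free chlorine required for 1.59 ppm HOCl: 1.59 / 0.4655 = 3.416 ppm.
FC to add: 3.416 − 0.8 = 2.616 mg/L as Cl₂.
Cl₂ equivalent: 2.616 mg/L × 128,312 L = 335.6 g.
Product at 76.2% available Cl: 335.6 / 0.762 = 440.4 g.

440 g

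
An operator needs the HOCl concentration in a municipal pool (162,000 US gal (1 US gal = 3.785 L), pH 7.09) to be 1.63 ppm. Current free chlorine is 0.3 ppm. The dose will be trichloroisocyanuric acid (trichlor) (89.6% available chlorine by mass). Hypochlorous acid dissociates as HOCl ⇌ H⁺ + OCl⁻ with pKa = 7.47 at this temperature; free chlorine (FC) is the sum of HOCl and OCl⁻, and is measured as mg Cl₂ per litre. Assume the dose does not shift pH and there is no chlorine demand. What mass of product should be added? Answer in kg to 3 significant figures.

1.38 kg

Volume: 162,000 US gal × 3.785 L/gal = 613,170 L.
[OCl⁻]/[HOCl] = 10^(pH − pKa) = 10^(7.09 − 7.47) = 0.4169; fraction as HOCl = 1/(1 + 0.4169) = 0.7058.
Free chlorine required for 1.63 ppm HOCl: 1.63 / 0.7058 = 2.309 ppm.
FC to add: 2.309 − 0.3 = 2.009 mg/L as Cl₂.
Cl₂ equivalent: 2.009 mg/L × 613,170 L = 1232 g.
Product at 89.6% available Cl: 1232 / 0.896 = 1375 g.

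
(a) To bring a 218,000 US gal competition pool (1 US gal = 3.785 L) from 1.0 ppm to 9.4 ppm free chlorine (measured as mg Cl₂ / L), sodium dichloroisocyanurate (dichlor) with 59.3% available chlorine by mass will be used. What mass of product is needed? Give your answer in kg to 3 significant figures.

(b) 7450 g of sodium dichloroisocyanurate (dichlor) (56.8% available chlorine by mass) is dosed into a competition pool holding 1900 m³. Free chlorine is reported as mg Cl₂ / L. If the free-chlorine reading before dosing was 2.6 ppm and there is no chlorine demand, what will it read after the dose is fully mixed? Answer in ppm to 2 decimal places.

(a) 11.7 kg; (b) 4.83 ppm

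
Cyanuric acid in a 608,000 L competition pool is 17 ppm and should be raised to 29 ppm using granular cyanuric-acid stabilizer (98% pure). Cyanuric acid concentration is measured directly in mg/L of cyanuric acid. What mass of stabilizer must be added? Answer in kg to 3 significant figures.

CYA to add: (29 − 17) = 12 mg/L × 608,000 L = 7296 g cyanuric acid.
At 98% purity: 7296 / 0.98 = 7445 g product.

7.44 kg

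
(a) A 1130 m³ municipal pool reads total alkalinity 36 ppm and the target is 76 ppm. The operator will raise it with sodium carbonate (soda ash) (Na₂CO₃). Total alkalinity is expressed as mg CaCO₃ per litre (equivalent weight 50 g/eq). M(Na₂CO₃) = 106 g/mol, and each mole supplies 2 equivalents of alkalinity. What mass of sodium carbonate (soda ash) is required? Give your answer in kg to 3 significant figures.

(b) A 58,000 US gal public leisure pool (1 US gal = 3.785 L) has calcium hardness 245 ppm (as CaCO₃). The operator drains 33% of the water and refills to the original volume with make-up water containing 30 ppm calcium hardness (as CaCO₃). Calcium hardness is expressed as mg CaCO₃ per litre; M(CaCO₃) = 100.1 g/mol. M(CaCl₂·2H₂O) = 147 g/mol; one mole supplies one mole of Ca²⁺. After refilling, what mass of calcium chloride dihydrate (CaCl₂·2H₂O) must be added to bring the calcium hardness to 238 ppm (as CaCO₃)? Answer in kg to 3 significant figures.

(a) Volume: 1130 m³ = 1,130,000 L.
(a) Alkalinity to add: (76 − 36) = 40 mg/L as CaCO₃ × 1,130,000 L = 45,200 g as CaCO₃.
(a) Equivalents: 45,200 g ÷ 50 g/eq = 904 eq.
(a) Each mole of Na₂CO₃ supplies 2 eq, so 904 / 2 = 452 mol.
(a) Mass: 452 mol × 106 g/mol = 47,910 g.

(b) Volume: 58,000 US gal × 3.785 L/gal = 219,530 L.
(b) After draining 33% and refilling: 245 × 0.67 + 30 × 0.33 = 174.05 ppm.
(b) Deficit to target: 238 − 174.05 = 63.95 mg/L.
(b) As CaCO₃: 63.95 mg/L × 219,530 L = 14,040 g; ÷ 100.1 = 140.2 mol Ca²⁺.
(b) Mass: 140.2 × 147 = 20,620 g.

(a) 47.9 kg; (b) 20.6 kg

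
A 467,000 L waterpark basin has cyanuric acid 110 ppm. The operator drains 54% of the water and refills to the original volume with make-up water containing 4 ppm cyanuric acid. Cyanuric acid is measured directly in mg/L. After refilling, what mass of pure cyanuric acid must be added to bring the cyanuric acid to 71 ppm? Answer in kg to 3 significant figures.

8.52 kg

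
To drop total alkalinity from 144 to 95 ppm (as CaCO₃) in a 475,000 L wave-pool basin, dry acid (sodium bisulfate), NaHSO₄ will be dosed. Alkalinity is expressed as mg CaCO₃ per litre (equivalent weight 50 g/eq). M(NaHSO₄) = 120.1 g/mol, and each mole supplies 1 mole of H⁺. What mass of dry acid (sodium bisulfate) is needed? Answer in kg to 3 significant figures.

Alkalinity to neutralize: (144 − 95) = 49 mg/L as CaCO₃ × 475,000 L = 23,280 g as CaCO₃.
Equivalents of H⁺ required: 23,280 ÷ 50 g/eq = 465.5 eq = 465.5 mol NaHSO₄.
Mass of NaHSO₄: 465.5 × 120.1 = 55,910 g.

55.9 kg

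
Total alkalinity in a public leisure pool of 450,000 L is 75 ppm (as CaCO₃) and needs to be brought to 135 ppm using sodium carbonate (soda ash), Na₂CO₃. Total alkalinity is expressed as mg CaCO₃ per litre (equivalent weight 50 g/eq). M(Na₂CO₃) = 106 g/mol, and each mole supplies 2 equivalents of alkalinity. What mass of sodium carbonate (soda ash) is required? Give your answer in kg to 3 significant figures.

28.6 kg

Alkalinity to add: (135 − 75) = 60 mg/L as CaCO₃ × 450,000 L = 27,000 g as CaCO₃.
Equivalents: 27,000 g ÷ 50 g/eq = 540 eq.
Each mole of Na₂CO₃ supplies 2 eq, so 540 / 2 = 270 mol.
Mass: 270 mol × 106 g/mol = 28,620 g.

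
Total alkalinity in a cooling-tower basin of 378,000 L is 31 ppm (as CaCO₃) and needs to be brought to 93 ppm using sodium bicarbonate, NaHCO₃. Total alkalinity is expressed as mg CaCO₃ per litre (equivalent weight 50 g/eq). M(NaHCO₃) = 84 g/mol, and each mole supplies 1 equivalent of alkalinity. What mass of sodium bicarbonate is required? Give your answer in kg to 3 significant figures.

39.4 kg

Alkalinity to add: (93 − 31) = 62 mg/L as CaCO₃ × 378,000 L = 23,440 g as CaCO₃.
Equivalents: 23,440 g ÷ 50 g/eq = 468.7 eq.
NaHCO₃ supplies 1 eq per mole → 468.7 mol.
Mass: 468.7 mol × 84 g/mol = 39,370 g.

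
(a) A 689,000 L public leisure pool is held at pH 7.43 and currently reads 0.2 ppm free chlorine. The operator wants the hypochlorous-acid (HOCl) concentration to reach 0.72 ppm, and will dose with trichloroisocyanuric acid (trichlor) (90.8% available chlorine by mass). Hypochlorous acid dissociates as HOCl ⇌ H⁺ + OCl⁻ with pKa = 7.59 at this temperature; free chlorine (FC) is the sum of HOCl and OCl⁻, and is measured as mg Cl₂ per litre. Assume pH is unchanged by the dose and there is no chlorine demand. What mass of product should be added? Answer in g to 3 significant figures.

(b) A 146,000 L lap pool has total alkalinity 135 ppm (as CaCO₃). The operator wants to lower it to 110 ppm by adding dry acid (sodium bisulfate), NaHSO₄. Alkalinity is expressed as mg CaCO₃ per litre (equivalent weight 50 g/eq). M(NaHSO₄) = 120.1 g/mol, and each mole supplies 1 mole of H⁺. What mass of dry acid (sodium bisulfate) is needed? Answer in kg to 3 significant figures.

(a) 773 g; (b) 8.77 kg

(a) [OCl⁻]/[HOCl] = 10^(pH − pKa) = 10^(7.43 − 7.59) = 0.6918; fraction as HOCl = 1/(1 + 0.6918) = 0.5911.
(a) Free chlorine required for 0.72 ppm HOCl: 0.72 / 0.5911 = 1.218 ppm.
(a) FC to add: 1.218 − 0.2 = 1.018 mg/L as Cl₂.
(a) Cl₂ equivalent: 1.018 mg/L × 689,000 L = 701.5 g.
(a) Product at 90.8% available Cl: 701.5 / 0.908 = 772.6 g.

(b) Alkalinity to neutralize: (135 − 110) = 25 mg/L as CaCO₃ × 146,000 L = 3650 g as CaCO₃.
(b) Equivalents of H⁺ required: 3650 ÷ 50 g/eq = 73 eq = 73 mol NaHSO₄.
(b) Mass of NaHSO₄: 73 × 120.1 = 8767 g.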